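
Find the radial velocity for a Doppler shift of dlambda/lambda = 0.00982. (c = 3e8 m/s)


v = (dlambda/lambda) * c = 0.00982 * 3e8 = 2.946e+06

2.946e+06 m/s


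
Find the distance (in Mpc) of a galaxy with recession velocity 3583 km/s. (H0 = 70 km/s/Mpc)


d = v / H0 = 3583 / 70 = 51.1857

51.1857 Mpc


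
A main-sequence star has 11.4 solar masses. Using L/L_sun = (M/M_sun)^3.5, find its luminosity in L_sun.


L/L_sun = (M/M_sun)^3.5 = 11.4^3.5 = 5002.2683

5002.2683 L_sun


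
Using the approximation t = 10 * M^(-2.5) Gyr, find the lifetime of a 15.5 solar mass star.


t = 10 * M^(-2.5) = 10 * 15.5^(-2.5) = 0.0106

0.0106 Gyr


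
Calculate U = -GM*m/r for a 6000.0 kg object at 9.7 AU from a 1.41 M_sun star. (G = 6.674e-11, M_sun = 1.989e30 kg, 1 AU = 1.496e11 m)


M = 1.41 * 1.989e30 kg = 2.80449e+30 kg; r = 9.7 AU * 1.496e11 m/AU = 1.45112e+12 m. U = -GM*m/r = -(6.674e-11 * 2.80449e+30 * 6000.0) / 1.45112e+12 = -7.739e+11

-7.739e+11 J


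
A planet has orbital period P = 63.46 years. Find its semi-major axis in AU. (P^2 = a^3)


a = P^(2/3) = 63.46^(2/3) = 15.9099

15.9099 AU


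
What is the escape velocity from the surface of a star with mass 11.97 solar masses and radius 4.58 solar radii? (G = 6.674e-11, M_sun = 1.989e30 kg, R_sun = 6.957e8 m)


M = 11.97 * 1.989e30 kg = 2.380833e+31 kg; R = 4.58 * 6.957e8 m = 3.186306e+09 m. v_esc = sqrt(2GM/R) = sqrt(2 * 6.674e-11 * 2.380833e+31 / 3.186306e+09) = 998685.6856

998685.6856 m/s


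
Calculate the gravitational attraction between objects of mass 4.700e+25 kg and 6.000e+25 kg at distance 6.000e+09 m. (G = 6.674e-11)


F = G*m1*m2/r^2 = 6.674e-11 * 4.700e+25 * 6.000e+25 / (6.000e+09)^2 = 6.674e-11 * 2.820e+51 / 3.600e+19 = 5.228e+21

5.228e+21 N


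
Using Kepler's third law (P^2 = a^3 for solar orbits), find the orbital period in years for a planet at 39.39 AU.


P = a^(3/2) = 39.39^1.5 = 247.2174

247.2174 years


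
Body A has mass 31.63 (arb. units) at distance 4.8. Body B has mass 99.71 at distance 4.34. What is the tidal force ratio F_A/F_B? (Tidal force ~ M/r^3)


Ratio = (M1/r1^3) / (M2/r2^3) = (31.63/4.8^3) / (99.71/4.34^3) = 0.2345

0.2345


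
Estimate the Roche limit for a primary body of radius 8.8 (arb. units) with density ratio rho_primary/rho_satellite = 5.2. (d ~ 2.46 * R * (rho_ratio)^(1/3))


d_Roche = 2.46 * 8.8 * 5.2^(1/3) = 37.5047

37.5047


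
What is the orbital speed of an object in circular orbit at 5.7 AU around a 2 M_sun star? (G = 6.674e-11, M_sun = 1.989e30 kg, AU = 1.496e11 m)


v = sqrt(GM/r) = sqrt(6.674e-11 * 3.978e+30 / 8.527e+11) = 17645.0245

17645.0245 m/s


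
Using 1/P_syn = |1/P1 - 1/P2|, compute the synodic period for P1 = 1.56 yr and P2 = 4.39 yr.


1/P_syn = |1/P1 - 1/P2| = |1/1.56 - 1/4.39| => P_syn = 2.4199

2.4199 years


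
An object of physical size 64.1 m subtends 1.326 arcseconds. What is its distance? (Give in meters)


D = size / theta_rad, theta_rad = 1.326 * pi/(180*3600) = 6.429e-06, D = 9.971e+06

9.971e+06 m


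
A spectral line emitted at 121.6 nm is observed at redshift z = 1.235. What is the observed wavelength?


lam_obs = lam_emit * (1 + z) = 121.6 * (1 + 1.235) = 271.776

271.776 nm


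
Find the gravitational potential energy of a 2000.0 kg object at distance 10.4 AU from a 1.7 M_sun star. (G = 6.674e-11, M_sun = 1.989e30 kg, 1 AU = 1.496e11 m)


M = 1.7 * 1.989e30 kg = 3.3813e+30 kg; r = 10.4 AU * 1.496e11 m/AU = 1.55584e+12 m. U = -GM*m/r = -(6.674e-11 * 3.3813e+30 * 2000.0) / 1.55584e+12 = -2.901e+11

-2.901e+11 J


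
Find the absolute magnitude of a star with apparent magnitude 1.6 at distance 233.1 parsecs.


M = m - 5*log10(d) + 5 = 1.6 - 5*log10(233.1) + 5 = -5.2377

-5.2377


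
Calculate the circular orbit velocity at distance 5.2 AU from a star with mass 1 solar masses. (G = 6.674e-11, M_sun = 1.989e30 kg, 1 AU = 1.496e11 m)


v = sqrt(GM/r) = sqrt(6.674e-11 * 1.989e+30 / 7.779e+11) = 13063.0029

13063.0029 m/s


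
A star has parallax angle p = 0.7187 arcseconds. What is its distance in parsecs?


d = 1/p = 1/0.7187 = 1.3914

1.3914 pc


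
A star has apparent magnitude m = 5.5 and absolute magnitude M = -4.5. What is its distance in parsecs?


d = 10^((m - M + 5)/5) = 10^((5.5 - -4.5 + 5)/5) = 1000.0

1000.0 pc


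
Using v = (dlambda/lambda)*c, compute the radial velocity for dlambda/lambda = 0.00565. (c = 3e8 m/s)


v = (dlambda/lambda) * c = 0.00565 * 3e8 = 1.695e+06

1.695e+06 m/s


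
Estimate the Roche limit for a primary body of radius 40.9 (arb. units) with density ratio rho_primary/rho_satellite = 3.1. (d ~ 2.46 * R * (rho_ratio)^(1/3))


d_Roche = 2.46 * 40.9 * 3.1^(1/3) = 146.7052

146.7052


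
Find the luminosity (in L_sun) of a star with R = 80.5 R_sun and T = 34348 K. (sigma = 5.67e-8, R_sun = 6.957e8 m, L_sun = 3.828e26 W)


R = 80.5 * 6.957e8 m = 5.600385e+10 m. L = 4*pi*R^2*sigma*T^4 = 4*pi*(5.600385e+10)^2 * 5.67e-8 * 34348^4 = 3.110530809e+33 W. L/L_sun = 3.110530809e+33 / 3.828e26 = 8.126e+06

8.126e+06 L_sun


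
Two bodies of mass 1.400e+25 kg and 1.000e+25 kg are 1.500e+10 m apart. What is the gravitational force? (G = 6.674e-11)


F = G*m1*m2/r^2 = 6.674e-11 * 1.400e+25 * 1.000e+25 / (1.500e+10)^2 = 6.674e-11 * 1.400e+50 / 2.250e+20 = 4.153e+19

4.153e+19 N


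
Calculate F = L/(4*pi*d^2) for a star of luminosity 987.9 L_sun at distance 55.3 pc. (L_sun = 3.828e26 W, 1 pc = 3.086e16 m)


F = L / (4*pi*d^2) = 3.782e+29 / (4*pi*(1.707e+18)^2) = 1.033e-08

1.033e-08 W/m^2


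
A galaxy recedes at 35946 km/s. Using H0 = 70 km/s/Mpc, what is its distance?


d = v / H0 = 35946 / 70 = 513.5143

513.5143 Mpc


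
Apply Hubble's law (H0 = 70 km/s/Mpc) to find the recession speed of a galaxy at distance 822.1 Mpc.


v = H0 * d = 70 * 822.1 = 57547.0

57547.0 km/s


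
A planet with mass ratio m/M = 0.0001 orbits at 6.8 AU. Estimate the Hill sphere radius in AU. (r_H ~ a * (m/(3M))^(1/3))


r_H = a * (m/3M)^(1/3) = 6.8 * (0.0001/3)^(1/3) = 0.2188

0.2188 AU


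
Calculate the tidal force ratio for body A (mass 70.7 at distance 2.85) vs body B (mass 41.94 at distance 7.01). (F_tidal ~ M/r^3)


Ratio = (M1/r1^3) / (M2/r2^3) = (70.7/2.85^3) / (41.94/7.01^3) = 25.0848

25.0848


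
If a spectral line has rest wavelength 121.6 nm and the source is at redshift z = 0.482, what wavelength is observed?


lam_obs = lam_emit * (1 + z) = 121.6 * (1 + 0.482) = 180.2112

180.2112 nm


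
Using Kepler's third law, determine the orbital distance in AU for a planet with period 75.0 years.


a = P^(2/3) = 75.0^(2/3) = 17.7845

17.7845 AU


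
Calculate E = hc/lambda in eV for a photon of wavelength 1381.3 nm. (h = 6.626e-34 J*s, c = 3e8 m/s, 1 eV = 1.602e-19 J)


E = hc/lambda = 6.626e-34 * 3e8 / 1.381e-06 = 1.439e-19 J = 0.8983 eV

0.8983 eV


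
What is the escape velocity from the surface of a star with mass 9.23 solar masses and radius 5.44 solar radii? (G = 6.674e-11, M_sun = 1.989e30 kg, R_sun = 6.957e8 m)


M = 9.23 * 1.989e30 kg = 1.835847e+31 kg; R = 5.44 * 6.957e8 m = 3.784608e+09 m. v_esc = sqrt(2GM/R) = sqrt(2 * 6.674e-11 * 1.835847e+31 / 3.784608e+09) = 804666.4415

804666.4415 m/s


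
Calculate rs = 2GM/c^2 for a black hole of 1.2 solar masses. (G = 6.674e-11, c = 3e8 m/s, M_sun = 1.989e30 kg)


M = 1.2 * 1.989e30 kg = 2.3868e+30 kg. rs = 2GM/c^2 = 2 * 6.674e-11 * 2.3868e+30 / (3e8)^2 = 3539.8896

3539.8896 m


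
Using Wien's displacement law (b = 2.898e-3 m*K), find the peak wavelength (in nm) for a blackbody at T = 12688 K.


lam_max = b / T = 2.898e-3 / 12688 = 2.284e-07 m = 228.4048 nm

228.4048 nm


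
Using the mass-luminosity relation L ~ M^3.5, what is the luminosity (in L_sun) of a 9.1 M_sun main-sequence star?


L/L_sun = (M/M_sun)^3.5 = 9.1^3.5 = 2273.2378

2273.2378 L_sun


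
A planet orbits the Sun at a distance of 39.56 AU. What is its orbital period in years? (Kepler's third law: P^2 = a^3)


P = a^(3/2) = 39.56^1.5 = 248.8195

248.8195 years


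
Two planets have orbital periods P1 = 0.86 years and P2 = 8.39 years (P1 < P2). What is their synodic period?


1/P_syn = |1/P1 - 1/P2| = |1/0.86 - 1/8.39| => P_syn = 0.9582

0.9582 years


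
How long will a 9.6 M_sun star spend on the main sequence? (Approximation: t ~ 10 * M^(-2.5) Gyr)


t = 10 * M^(-2.5) = 10 * 9.6^(-2.5) = 0.035

0.035 Gyr


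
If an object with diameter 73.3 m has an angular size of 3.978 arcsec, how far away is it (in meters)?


D = size / theta_rad, theta_rad = 3.978 * pi/(180*3600) = 1.929e-05, D = 3.801e+06

3.801e+06 m


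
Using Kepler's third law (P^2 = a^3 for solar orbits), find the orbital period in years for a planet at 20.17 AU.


P = a^(3/2) = 20.17^1.5 = 90.5855

90.5855 years


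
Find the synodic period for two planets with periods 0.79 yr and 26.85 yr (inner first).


1/P_syn = |1/P1 - 1/P2| = |1/0.79 - 1/26.85| => P_syn = 0.8139

0.8139 years


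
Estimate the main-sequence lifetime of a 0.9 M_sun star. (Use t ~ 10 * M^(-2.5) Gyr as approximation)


t = 10 * M^(-2.5) = 10 * 0.9^(-2.5) = 13.0135

13.0135 Gyr


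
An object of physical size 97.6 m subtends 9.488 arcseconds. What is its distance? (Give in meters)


D = size / theta_rad, theta_rad = 9.488 * pi/(180*3600) = 4.600e-05, D = 2.122e+06

2.122e+06 m


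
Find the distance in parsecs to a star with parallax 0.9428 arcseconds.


d = 1/p = 1/0.9428 = 1.0607

1.0607 pc


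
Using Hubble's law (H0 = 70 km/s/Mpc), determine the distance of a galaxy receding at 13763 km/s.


d = v / H0 = 13763 / 70 = 196.6143

196.6143 Mpc


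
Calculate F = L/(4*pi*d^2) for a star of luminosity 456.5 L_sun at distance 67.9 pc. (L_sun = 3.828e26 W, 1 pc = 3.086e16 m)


F = L / (4*pi*d^2) = 1.747e+29 / (4*pi*(2.095e+18)^2) = 3.167e-09

3.167e-09 W/m^2


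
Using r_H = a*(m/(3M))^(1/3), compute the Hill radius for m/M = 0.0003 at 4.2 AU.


r_H = a * (m/3M)^(1/3) = 4.2 * (0.0003/3)^(1/3) = 0.1949

0.1949 AU


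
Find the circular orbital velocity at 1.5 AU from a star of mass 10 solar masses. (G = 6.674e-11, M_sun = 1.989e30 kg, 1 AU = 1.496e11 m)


v = sqrt(GM/r) = sqrt(6.674e-11 * 1.989e+31 / 2.244e+11) = 76912.8787

76912.8787 m/s


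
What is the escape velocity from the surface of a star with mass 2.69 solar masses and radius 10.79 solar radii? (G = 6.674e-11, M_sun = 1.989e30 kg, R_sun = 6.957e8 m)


M = 2.69 * 1.989e30 kg = 5.35041e+30 kg; R = 10.79 * 6.957e8 m = 7.506603e+09 m. v_esc = sqrt(2GM/R) = sqrt(2 * 6.674e-11 * 5.35041e+30 / 7.506603e+09) = 308446.5426

308446.5426 m/s


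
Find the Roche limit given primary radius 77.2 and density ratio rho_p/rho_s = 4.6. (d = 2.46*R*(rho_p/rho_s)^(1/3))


d_Roche = 2.46 * 77.2 * 4.6^(1/3) = 315.8433

315.8433


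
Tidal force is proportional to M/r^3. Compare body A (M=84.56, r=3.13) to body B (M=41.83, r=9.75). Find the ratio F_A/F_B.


Ratio = (M1/r1^3) / (M2/r2^3) = (84.56/3.13^3) / (41.83/9.75^3) = 61.1024

61.1024


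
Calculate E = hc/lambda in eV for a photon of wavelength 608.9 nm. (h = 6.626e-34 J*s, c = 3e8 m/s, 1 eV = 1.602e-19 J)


E = hc/lambda = 6.626e-34 * 3e8 / 6.089e-07 = 3.265e-19 J = 2.0378 eV

2.0378 eV


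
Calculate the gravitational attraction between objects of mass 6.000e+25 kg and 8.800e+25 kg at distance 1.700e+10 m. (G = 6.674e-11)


F = G*m1*m2/r^2 = 6.674e-11 * 6.000e+25 * 8.800e+25 / (1.700e+10)^2 = 6.674e-11 * 5.280e+51 / 2.890e+20 = 1.219e+21

1.219e+21 N


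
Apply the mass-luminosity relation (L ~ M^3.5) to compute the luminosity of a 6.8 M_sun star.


L/L_sun = (M/M_sun)^3.5 = 6.8^3.5 = 819.9383

819.9383 L_sun


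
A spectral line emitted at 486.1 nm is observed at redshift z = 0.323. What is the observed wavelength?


lam_obs = lam_emit * (1 + z) = 486.1 * (1 + 0.323) = 643.1103

643.1103 nm


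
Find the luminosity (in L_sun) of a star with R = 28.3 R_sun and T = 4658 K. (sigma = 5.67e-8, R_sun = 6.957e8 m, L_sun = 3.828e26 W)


R = 28.3 * 6.957e8 m = 1.968831e+10 m. L = 4*pi*R^2*sigma*T^4 = 4*pi*(1.968831e+10)^2 * 5.67e-8 * 4658^4 = 1.300192742e+29 W. L/L_sun = 1.300192742e+29 / 3.828e26 = 339.6533

339.6533 L_sun


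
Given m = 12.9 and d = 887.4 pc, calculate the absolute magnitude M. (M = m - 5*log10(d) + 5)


M = m - 5*log10(d) + 5 = 12.9 - 5*log10(887.4) + 5 = 3.1594

3.1594


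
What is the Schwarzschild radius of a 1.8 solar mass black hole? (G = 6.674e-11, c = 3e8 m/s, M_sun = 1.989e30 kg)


M = 1.8 * 1.989e30 kg = 3.5802e+30 kg. rs = 2GM/c^2 = 2 * 6.674e-11 * 3.5802e+30 / (3e8)^2 = 5309.8344

5309.8344 m


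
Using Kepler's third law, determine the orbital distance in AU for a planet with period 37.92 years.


a = P^(2/3) = 37.92^(2/3) = 11.287

11.287 AU


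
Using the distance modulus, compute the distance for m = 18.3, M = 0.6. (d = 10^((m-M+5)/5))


d = 10^((m - M + 5)/5) = 10^((18.3 - 0.6 + 5)/5) = 34673.685

34673.685 pc


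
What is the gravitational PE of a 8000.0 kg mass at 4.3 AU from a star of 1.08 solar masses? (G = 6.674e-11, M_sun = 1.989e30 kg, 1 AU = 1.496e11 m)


M = 1.08 * 1.989e30 kg = 2.14812e+30 kg; r = 4.3 AU * 1.496e11 m/AU = 6.4328e+11 m. U = -GM*m/r = -(6.674e-11 * 2.14812e+30 * 8000.0) / 6.4328e+11 = -1.783e+12

-1.783e+12 J


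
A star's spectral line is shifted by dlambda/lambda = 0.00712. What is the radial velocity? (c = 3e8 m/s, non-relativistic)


v = (dlambda/lambda) * c = 0.00712 * 3e8 = 2.136e+06

2.136e+06 m/s


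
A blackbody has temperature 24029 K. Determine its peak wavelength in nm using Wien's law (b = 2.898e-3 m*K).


lam_max = b / T = 2.898e-3 / 24029 = 1.206e-07 m = 120.6043 nm

120.6043 nm


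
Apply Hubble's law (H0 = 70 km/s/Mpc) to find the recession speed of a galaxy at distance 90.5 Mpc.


v = H0 * d = 70 * 90.5 = 6335.0

6335.0 km/s


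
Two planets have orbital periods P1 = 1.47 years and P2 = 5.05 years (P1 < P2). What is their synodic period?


1/P_syn = |1/P1 - 1/P2| = |1/1.47 - 1/5.05| => P_syn = 2.0736

2.0736 years


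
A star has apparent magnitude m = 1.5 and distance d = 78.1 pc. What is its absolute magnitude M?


M = m - 5*log10(d) + 5 = 1.5 - 5*log10(78.1) + 5 = -2.9633

-2.9633


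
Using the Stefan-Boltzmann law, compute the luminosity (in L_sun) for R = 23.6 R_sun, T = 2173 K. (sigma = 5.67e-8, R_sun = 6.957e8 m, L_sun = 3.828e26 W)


R = 23.6 * 6.957e8 m = 1.641852e+10 m. L = 4*pi*R^2*sigma*T^4 = 4*pi*(1.641852e+10)^2 * 5.67e-8 * 2173^4 = 4.282524349e+27 W. L/L_sun = 4.282524349e+27 / 3.828e26 = 11.1874

11.1874 L_sun


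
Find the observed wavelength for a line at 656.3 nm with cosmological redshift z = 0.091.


lam_obs = lam_emit * (1 + z) = 656.3 * (1 + 0.091) = 716.0233

716.0233 nm


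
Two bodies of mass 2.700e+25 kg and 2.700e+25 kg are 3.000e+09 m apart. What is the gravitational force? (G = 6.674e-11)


F = G*m1*m2/r^2 = 6.674e-11 * 2.700e+25 * 2.700e+25 / (3.000e+09)^2 = 6.674e-11 * 7.290e+50 / 9.000e+18 = 5.406e+21

5.406e+21 N


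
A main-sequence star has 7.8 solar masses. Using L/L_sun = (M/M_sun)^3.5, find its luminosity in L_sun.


L/L_sun = (M/M_sun)^3.5 = 7.8^3.5 = 1325.3516

1325.3516 L_sun


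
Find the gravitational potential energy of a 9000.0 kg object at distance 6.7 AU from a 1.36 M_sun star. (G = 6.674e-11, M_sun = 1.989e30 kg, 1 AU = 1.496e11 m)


M = 1.36 * 1.989e30 kg = 2.70504e+30 kg; r = 6.7 AU * 1.496e11 m/AU = 1.00232e+12 m. U = -GM*m/r = -(6.674e-11 * 2.70504e+30 * 9000.0) / 1.00232e+12 = -1.621e+12

-1.621e+12 J


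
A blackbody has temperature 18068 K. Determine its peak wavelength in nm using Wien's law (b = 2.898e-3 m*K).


lam_max = b / T = 2.898e-3 / 18068 = 1.604e-07 m = 160.3941 nm

160.3941 nm


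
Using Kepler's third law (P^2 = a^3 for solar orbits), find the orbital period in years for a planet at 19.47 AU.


P = a^(3/2) = 19.47^1.5 = 85.911

85.911 years


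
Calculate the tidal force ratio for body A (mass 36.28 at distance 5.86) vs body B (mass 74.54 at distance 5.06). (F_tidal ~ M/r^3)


Ratio = (M1/r1^3) / (M2/r2^3) = (36.28/5.86^3) / (74.54/5.06^3) = 0.3134

0.3134


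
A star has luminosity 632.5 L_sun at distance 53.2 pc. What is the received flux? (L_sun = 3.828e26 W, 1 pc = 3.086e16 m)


F = L / (4*pi*d^2) = 2.421e+29 / (4*pi*(1.642e+18)^2) = 7.148e-09

7.148e-09 W/m^2


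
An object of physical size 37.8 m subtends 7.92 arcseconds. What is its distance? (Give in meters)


D = size / theta_rad, theta_rad = 7.92 * pi/(180*3600) = 3.840e-05, D = 984445.6662

984445.6662 m


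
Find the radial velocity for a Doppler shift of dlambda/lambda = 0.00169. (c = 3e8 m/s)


v = (dlambda/lambda) * c = 0.00169 * 3e8 = 507000.0

507000.0 m/s


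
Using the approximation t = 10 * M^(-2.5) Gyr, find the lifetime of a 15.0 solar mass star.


t = 10 * M^(-2.5) = 10 * 15.0^(-2.5) = 0.0115

0.0115 Gyr


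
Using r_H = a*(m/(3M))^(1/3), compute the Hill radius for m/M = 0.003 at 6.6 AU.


r_H = a * (m/3M)^(1/3) = 6.6 * (0.003/3)^(1/3) = 0.66

0.66 AU


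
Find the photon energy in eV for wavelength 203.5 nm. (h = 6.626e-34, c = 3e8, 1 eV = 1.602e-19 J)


E = hc/lambda = 6.626e-34 * 3e8 / 2.035e-07 = 9.768e-19 J = 6.0974 eV

6.0974 eV


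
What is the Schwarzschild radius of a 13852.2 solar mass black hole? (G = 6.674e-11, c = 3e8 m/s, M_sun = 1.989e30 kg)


M = 13852.2 * 1.989e30 kg = 2.75520258e+34 kg. rs = 2GM/c^2 = 2 * 6.674e-11 * 2.75520258e+34 / (3e8)^2 = 4.086e+07

4.086e+07 m


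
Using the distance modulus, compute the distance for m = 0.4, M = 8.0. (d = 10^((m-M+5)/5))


d = 10^((m - M + 5)/5) = 10^((0.4 - 8.0 + 5)/5) = 0.302

0.302 pc


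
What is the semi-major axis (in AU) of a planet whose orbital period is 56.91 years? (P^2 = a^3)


a = P^(2/3) = 56.91^(2/3) = 14.7954

14.7954 AU


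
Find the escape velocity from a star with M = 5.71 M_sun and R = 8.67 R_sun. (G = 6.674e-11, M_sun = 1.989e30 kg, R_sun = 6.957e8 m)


M = 5.71 * 1.989e30 kg = 1.135719e+31 kg; R = 8.67 * 6.957e8 m = 6.031719e+09 m. v_esc = sqrt(2GM/R) = sqrt(2 * 6.674e-11 * 1.135719e+31 / 6.031719e+09) = 501329.1923

501329.1923 m/s


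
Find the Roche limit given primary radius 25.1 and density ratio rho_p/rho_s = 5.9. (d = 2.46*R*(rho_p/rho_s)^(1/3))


d_Roche = 2.46 * 25.1 * 5.9^(1/3) = 111.5731

111.5731


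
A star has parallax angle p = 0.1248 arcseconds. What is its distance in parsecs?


d = 1/p = 1/0.1248 = 8.0128

8.0128 pc


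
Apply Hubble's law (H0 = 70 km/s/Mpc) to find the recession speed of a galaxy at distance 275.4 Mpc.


v = H0 * d = 70 * 275.4 = 19278.0

19278.0 km/s


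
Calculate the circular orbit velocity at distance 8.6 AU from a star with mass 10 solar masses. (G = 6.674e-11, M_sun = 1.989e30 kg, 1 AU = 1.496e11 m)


v = sqrt(GM/r) = sqrt(6.674e-11 * 1.989e+31 / 1.287e+12) = 32121.4743

32121.4743 m/s


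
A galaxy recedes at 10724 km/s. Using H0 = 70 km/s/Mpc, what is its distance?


d = v / H0 = 10724 / 70 = 153.2

153.2 Mpc


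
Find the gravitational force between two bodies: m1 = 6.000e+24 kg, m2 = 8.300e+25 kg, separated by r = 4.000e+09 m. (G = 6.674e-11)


F = G*m1*m2/r^2 = 6.674e-11 * 6.000e+24 * 8.300e+25 / (4.000e+09)^2 = 6.674e-11 * 4.980e+50 / 1.600e+19 = 2.077e+21

2.077e+21 N


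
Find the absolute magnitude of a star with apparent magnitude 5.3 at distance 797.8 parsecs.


M = m - 5*log10(d) + 5 = 5.3 - 5*log10(797.8) + 5 = -4.2095

-4.2095


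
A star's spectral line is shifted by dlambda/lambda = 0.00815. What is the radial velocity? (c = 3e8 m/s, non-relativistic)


v = (dlambda/lambda) * c = 0.00815 * 3e8 = 2.445e+06

2.445e+06 m/s


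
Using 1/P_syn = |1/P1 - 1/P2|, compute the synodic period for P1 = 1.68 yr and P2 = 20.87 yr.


1/P_syn = |1/P1 - 1/P2| = |1/1.68 - 1/20.87| => P_syn = 1.8271

1.8271 years


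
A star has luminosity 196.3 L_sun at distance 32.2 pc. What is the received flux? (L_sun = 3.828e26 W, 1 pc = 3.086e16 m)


F = L / (4*pi*d^2) = 7.514e+28 / (4*pi*(9.937e+17)^2) = 6.056e-09

6.056e-09 W/m^2


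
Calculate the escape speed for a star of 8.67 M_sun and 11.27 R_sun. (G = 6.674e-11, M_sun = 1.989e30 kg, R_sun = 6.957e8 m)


M = 8.67 * 1.989e30 kg = 1.724463e+31 kg; R = 11.27 * 6.957e8 m = 7.840539e+09 m. v_esc = sqrt(2GM/R) = sqrt(2 * 6.674e-11 * 1.724463e+31 / 7.840539e+09) = 541828.7926

541828.7926 m/s


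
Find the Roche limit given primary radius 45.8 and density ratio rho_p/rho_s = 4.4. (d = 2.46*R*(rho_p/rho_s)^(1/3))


d_Roche = 2.46 * 45.8 * 4.4^(1/3) = 184.6226

184.6226


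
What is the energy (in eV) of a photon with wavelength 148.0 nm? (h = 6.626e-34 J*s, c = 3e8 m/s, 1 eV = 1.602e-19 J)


E = hc/lambda = 6.626e-34 * 3e8 / 1.480e-07 = 1.343e-18 J = 8.3839 eV

8.3839 eV


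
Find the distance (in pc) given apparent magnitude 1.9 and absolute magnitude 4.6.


d = 10^((m - M + 5)/5) = 10^((1.9 - 4.6 + 5)/5) = 2.884

2.884 pc


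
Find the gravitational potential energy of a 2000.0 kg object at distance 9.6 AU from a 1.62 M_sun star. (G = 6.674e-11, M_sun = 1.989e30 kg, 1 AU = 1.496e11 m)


M = 1.62 * 1.989e30 kg = 3.22218e+30 kg; r = 9.6 AU * 1.496e11 m/AU = 1.43616e+12 m. U = -GM*m/r = -(6.674e-11 * 3.22218e+30 * 2000.0) / 1.43616e+12 = -2.995e+11

-2.995e+11 J


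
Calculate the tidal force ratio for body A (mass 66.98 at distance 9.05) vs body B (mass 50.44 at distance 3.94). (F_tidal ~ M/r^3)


Ratio = (M1/r1^3) / (M2/r2^3) = (66.98/9.05^3) / (50.44/3.94^3) = 0.1096

0.1096


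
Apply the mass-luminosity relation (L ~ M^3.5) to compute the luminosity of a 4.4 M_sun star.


L/L_sun = (M/M_sun)^3.5 = 4.4^3.5 = 178.6835

178.6835 L_sun


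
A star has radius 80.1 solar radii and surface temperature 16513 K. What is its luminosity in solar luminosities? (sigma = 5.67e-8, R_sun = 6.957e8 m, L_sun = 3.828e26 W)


R = 80.1 * 6.957e8 m = 5.572557e+10 m. L = 4*pi*R^2*sigma*T^4 = 4*pi*(5.572557e+10)^2 * 5.67e-8 * 16513^4 = 1.645151453e+32 W. L/L_sun = 1.645151453e+32 / 3.828e26 = 429767.8822

429767.8822 L_sun


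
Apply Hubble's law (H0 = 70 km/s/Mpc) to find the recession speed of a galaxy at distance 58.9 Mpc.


v = H0 * d = 70 * 58.9 = 4123.0

4123.0 km/s


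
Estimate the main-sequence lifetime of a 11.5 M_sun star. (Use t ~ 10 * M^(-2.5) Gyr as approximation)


t = 10 * M^(-2.5) = 10 * 11.5^(-2.5) = 0.0223

0.0223 Gyr


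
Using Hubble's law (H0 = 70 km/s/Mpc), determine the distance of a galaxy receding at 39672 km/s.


d = v / H0 = 39672 / 70 = 566.7429

566.7429 Mpc


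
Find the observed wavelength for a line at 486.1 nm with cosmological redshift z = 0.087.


lam_obs = lam_emit * (1 + z) = 486.1 * (1 + 0.087) = 528.3907

528.3907 nm


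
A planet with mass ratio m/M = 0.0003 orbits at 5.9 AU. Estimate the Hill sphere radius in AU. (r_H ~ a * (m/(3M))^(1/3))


r_H = a * (m/3M)^(1/3) = 5.9 * (0.0003/3)^(1/3) = 0.2739

0.2739 AU


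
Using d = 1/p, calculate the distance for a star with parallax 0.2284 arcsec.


d = 1/p = 1/0.2284 = 4.3783

4.3783 pc


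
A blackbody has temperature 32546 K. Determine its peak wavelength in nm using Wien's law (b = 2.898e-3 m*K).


lam_max = b / T = 2.898e-3 / 32546 = 8.904e-08 m = 89.0432 nm

89.0432 nm


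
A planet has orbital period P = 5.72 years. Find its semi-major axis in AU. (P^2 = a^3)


a = P^(2/3) = 5.72^(2/3) = 3.1984

3.1984 AU


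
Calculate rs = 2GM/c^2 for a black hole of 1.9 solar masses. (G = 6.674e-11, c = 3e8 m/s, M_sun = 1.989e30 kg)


M = 1.9 * 1.989e30 kg = 3.7791e+30 kg. rs = 2GM/c^2 = 2 * 6.674e-11 * 3.7791e+30 / (3e8)^2 = 5604.8252

5604.8252 m


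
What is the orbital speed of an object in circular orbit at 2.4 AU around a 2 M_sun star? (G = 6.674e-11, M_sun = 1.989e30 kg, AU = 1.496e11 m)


v = sqrt(GM/r) = sqrt(6.674e-11 * 3.978e+30 / 3.590e+11) = 27192.809

27192.809 m/s


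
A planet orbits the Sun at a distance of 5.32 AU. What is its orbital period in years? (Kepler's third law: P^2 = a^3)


P = a^(3/2) = 5.32^1.5 = 12.2706

12.2706 years


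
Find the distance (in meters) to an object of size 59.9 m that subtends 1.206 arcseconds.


D = size / theta_rad, theta_rad = 1.206 * pi/(180*3600) = 5.847e-06, D = 1.024e+07

1.024e+07 m


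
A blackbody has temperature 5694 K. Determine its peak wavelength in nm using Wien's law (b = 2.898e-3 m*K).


lam_max = b / T = 2.898e-3 / 5694 = 5.090e-07 m = 508.9568 nm

508.9568 nm


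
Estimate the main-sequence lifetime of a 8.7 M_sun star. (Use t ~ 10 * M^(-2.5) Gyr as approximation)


t = 10 * M^(-2.5) = 10 * 8.7^(-2.5) = 0.0448

0.0448 Gyr


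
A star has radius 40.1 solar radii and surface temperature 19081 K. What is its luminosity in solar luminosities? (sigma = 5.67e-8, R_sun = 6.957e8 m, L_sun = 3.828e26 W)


R = 40.1 * 6.957e8 m = 2.789757e+10 m. L = 4*pi*R^2*sigma*T^4 = 4*pi*(2.789757e+10)^2 * 5.67e-8 * 19081^4 = 7.350725431e+31 W. L/L_sun = 7.350725431e+31 / 3.828e26 = 192025.2203

192025.2203 L_sun


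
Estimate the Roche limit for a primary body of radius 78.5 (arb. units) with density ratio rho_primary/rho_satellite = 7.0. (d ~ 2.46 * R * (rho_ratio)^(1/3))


d_Roche = 2.46 * 78.5 * 7.0^(1/3) = 369.4061

369.4061


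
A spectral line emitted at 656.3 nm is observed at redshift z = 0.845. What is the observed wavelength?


lam_obs = lam_emit * (1 + z) = 656.3 * (1 + 0.845) = 1210.8735

1210.8735 nm


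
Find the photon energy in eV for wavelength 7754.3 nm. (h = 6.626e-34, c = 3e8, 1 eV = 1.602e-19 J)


E = hc/lambda = 6.626e-34 * 3e8 / 7.754e-06 = 2.563e-20 J = 0.16 eV

0.16 eV


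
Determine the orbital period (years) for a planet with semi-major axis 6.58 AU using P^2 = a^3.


P = a^(3/2) = 6.58^1.5 = 16.8787

16.8787 years


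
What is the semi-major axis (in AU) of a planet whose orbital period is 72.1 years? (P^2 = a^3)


a = P^(2/3) = 72.1^(2/3) = 17.323

17.323 AU


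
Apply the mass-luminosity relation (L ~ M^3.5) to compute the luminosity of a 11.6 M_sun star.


L/L_sun = (M/M_sun)^3.5 = 11.6^3.5 = 5316.2202

5316.2202 L_sun


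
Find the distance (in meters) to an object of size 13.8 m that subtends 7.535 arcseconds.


D = size / theta_rad, theta_rad = 7.535 * pi/(180*3600) = 3.653e-05, D = 377764.3432

377764.3432 m


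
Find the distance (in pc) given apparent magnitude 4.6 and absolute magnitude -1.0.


d = 10^((m - M + 5)/5) = 10^((4.6 - -1.0 + 5)/5) = 131.8257

131.8257 pc


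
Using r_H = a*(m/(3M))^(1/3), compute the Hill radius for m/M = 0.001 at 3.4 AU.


r_H = a * (m/3M)^(1/3) = 3.4 * (0.001/3)^(1/3) = 0.2357

0.2357 AU


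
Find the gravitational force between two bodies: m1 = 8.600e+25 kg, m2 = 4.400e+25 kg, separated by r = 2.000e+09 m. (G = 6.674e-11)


F = G*m1*m2/r^2 = 6.674e-11 * 8.600e+25 * 4.400e+25 / (2.000e+09)^2 = 6.674e-11 * 3.784e+51 / 4.000e+18 = 6.314e+22

6.314e+22 N


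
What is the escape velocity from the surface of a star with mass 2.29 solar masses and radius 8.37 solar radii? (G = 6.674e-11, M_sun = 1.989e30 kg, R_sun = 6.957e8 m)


M = 2.29 * 1.989e30 kg = 4.55481e+30 kg; R = 8.37 * 6.957e8 m = 5.823009e+09 m. v_esc = sqrt(2GM/R) = sqrt(2 * 6.674e-11 * 4.55481e+30 / 5.823009e+09) = 323124.2118

323124.2118 m/s


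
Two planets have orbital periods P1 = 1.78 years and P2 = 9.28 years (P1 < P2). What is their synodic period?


1/P_syn = |1/P1 - 1/P2| = |1/1.78 - 1/9.28| => P_syn = 2.2025

2.2025 years


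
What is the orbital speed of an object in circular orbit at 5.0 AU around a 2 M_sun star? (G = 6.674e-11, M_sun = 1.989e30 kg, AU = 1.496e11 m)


v = sqrt(GM/r) = sqrt(6.674e-11 * 3.978e+30 / 7.480e+11) = 18839.7307

18839.7307 m/s


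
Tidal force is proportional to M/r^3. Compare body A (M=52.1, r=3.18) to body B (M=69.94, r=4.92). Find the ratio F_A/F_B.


Ratio = (M1/r1^3) / (M2/r2^3) = (52.1/3.18^3) / (69.94/4.92^3) = 2.7588

2.7588


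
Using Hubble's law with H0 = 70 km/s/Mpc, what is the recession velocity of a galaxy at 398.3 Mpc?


v = H0 * d = 70 * 398.3 = 27881.0

27881.0 km/s


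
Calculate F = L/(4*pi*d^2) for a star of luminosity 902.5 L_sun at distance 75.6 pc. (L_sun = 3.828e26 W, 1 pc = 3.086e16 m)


F = L / (4*pi*d^2) = 3.455e+29 / (4*pi*(2.333e+18)^2) = 5.051e-09

5.051e-09 W/m^2


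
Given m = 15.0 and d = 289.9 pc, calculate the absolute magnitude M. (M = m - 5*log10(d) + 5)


M = m - 5*log10(d) + 5 = 15.0 - 5*log10(289.9) + 5 = 7.6888

7.6888


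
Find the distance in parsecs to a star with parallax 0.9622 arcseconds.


d = 1/p = 1/0.9622 = 1.0393

1.0393 pc


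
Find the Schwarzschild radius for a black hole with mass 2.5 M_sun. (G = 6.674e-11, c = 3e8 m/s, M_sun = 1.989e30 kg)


M = 2.5 * 1.989e30 kg = 4.9725e+30 kg. rs = 2GM/c^2 = 2 * 6.674e-11 * 4.9725e+30 / (3e8)^2 = 7374.77

7374.77 m


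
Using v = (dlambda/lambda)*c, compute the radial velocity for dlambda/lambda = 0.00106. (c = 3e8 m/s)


v = (dlambda/lambda) * c = 0.00106 * 3e8 = 318000.0

318000.0 m/s


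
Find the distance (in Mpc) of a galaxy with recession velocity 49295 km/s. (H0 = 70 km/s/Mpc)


d = v / H0 = 49295 / 70 = 704.2143

704.2143 Mpc


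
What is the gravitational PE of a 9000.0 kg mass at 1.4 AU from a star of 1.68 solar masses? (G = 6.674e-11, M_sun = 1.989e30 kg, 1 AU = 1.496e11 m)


M = 1.68 * 1.989e30 kg = 3.34152e+30 kg; r = 1.4 AU * 1.496e11 m/AU = 2.0944e+11 m. U = -GM*m/r = -(6.674e-11 * 3.34152e+30 * 9000.0) / 2.0944e+11 = -9.583e+12

-9.583e+12 J


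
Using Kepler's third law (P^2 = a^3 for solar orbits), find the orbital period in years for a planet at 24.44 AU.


P = a^(3/2) = 24.44^1.5 = 120.8236

120.8236 years


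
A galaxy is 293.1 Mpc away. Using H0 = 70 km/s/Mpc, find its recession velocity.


v = H0 * d = 70 * 293.1 = 20517.0

20517.0 km/s


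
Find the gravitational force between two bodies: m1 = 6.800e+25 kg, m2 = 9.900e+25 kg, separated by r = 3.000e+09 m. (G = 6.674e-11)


F = G*m1*m2/r^2 = 6.674e-11 * 6.800e+25 * 9.900e+25 / (3.000e+09)^2 = 6.674e-11 * 6.732e+51 / 9.000e+18 = 4.992e+22

4.992e+22 N


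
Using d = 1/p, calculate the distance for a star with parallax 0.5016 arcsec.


d = 1/p = 1/0.5016 = 1.9936

1.9936 pc


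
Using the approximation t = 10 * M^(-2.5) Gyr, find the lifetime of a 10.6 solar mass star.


t = 10 * M^(-2.5) = 10 * 10.6^(-2.5) = 0.0273

0.0273 Gyr


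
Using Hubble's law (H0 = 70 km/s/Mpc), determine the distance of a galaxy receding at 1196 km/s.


d = v / H0 = 1196 / 70 = 17.0857

17.0857 Mpc


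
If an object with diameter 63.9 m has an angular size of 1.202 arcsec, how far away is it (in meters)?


D = size / theta_rad, theta_rad = 1.202 * pi/(180*3600) = 5.827e-06, D = 1.097e+07

1.097e+07 m


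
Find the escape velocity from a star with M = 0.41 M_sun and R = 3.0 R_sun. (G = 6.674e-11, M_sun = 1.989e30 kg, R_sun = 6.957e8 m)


M = 0.41 * 1.989e30 kg = 8.1549e+29 kg; R = 3.0 * 6.957e8 m = 2.0871e+09 m. v_esc = sqrt(2GM/R) = sqrt(2 * 6.674e-11 * 8.1549e+29 / 2.0871e+09) = 228373.5431

228373.5431 m/s


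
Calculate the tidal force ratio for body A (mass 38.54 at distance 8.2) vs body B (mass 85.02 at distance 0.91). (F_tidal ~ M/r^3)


Ratio = (M1/r1^3) / (M2/r2^3) = (38.54/8.2^3) / (85.02/0.91^3) = 6.195e-04

6.195e-04


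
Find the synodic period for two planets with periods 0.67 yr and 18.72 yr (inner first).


1/P_syn = |1/P1 - 1/P2| = |1/0.67 - 1/18.72| => P_syn = 0.6949

0.6949 years


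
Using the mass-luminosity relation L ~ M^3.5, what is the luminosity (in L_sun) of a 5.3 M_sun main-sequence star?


L/L_sun = (M/M_sun)^3.5 = 5.3^3.5 = 342.7406

342.7406 L_sun


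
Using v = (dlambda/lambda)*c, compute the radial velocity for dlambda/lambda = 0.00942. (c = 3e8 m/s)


v = (dlambda/lambda) * c = 0.00942 * 3e8 = 2.826e+06

2.826e+06 m/s


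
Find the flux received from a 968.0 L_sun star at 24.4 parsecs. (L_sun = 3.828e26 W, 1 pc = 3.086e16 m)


F = L / (4*pi*d^2) = 3.706e+29 / (4*pi*(7.530e+17)^2) = 5.201e-08

5.201e-08 W/m^2


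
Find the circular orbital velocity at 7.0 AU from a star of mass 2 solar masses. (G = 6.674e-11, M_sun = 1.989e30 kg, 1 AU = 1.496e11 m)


v = sqrt(GM/r) = sqrt(6.674e-11 * 3.978e+30 / 1.047e+12) = 15922.4786

15922.4786 m/s


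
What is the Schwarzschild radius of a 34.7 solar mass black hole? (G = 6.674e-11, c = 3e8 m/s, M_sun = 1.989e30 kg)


M = 34.7 * 1.989e30 kg = 6.90183e+31 kg. rs = 2GM/c^2 = 2 * 6.674e-11 * 6.90183e+31 / (3e8)^2 = 102361.8076

102361.8076 m


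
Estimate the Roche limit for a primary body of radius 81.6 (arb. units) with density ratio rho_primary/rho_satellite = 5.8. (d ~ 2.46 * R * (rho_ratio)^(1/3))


d_Roche = 2.46 * 81.6 * 5.8^(1/3) = 360.6627

360.6627


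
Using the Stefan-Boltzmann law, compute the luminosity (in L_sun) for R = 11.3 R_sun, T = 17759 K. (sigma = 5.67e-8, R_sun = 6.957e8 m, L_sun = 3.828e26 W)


R = 11.3 * 6.957e8 m = 7.86141e+09 m. L = 4*pi*R^2*sigma*T^4 = 4*pi*(7.86141e+09)^2 * 5.67e-8 * 17759^4 = 4.379936816e+30 W. L/L_sun = 4.379936816e+30 / 3.828e26 = 11441.8412

11441.8412 L_sun


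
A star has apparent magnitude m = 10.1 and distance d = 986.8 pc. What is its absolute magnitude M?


M = m - 5*log10(d) + 5 = 10.1 - 5*log10(986.8) + 5 = 0.1289

0.1289


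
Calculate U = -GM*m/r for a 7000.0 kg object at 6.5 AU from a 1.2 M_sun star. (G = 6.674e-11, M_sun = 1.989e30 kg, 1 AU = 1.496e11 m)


M = 1.2 * 1.989e30 kg = 2.3868e+30 kg; r = 6.5 AU * 1.496e11 m/AU = 9.724e+11 m. U = -GM*m/r = -(6.674e-11 * 2.3868e+30 * 7000.0) / 9.724e+11 = -1.147e+12

-1.147e+12 J


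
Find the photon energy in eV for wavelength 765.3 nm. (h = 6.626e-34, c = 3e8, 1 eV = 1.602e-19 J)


E = hc/lambda = 6.626e-34 * 3e8 / 7.653e-07 = 2.597e-19 J = 1.6214 eV

1.6214 eV


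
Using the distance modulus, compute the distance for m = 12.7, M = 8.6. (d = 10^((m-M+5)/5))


d = 10^((m - M + 5)/5) = 10^((12.7 - 8.6 + 5)/5) = 66.0693

66.0693 pc


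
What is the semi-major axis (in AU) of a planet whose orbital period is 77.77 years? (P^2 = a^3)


a = P^(2/3) = 77.77^(2/3) = 18.2197

18.2197 AU


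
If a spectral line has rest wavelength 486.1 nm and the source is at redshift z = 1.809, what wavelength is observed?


lam_obs = lam_emit * (1 + z) = 486.1 * (1 + 1.809) = 1365.4549

1365.4549 nm


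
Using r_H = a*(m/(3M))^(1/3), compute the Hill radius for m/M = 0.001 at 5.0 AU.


r_H = a * (m/3M)^(1/3) = 5.0 * (0.001/3)^(1/3) = 0.3467

0.3467 AU


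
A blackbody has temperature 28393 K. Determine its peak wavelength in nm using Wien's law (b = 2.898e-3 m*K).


lam_max = b / T = 2.898e-3 / 28393 = 1.021e-07 m = 102.0674 nm

102.0674 nm


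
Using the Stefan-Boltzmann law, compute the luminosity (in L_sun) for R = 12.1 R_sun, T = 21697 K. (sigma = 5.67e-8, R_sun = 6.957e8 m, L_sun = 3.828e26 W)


R = 12.1 * 6.957e8 m = 8.41797e+09 m. L = 4*pi*R^2*sigma*T^4 = 4*pi*(8.41797e+09)^2 * 5.67e-8 * 21697^4 = 1.118939039e+31 W. L/L_sun = 1.118939039e+31 / 3.828e26 = 29230.3824

29230.3824 L_sun


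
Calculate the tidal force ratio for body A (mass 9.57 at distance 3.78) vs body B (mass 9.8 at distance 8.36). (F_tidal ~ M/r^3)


Ratio = (M1/r1^3) / (M2/r2^3) = (9.57/3.78^3) / (9.8/8.36^3) = 10.564

10.564


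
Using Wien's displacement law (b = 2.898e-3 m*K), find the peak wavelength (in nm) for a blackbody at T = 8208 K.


lam_max = b / T = 2.898e-3 / 8208 = 3.531e-07 m = 353.0702 nm

353.0702 nm


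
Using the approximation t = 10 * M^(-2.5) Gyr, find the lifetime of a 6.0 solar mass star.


t = 10 * M^(-2.5) = 10 * 6.0^(-2.5) = 0.1134

0.1134 Gyr


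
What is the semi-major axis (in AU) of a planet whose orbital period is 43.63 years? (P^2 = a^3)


a = P^(2/3) = 43.63^(2/3) = 12.3934

12.3934 AU


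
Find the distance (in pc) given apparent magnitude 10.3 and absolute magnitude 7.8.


d = 10^((m - M + 5)/5) = 10^((10.3 - 7.8 + 5)/5) = 31.6228

31.6228 pc


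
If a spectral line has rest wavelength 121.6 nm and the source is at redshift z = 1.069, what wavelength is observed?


lam_obs = lam_emit * (1 + z) = 121.6 * (1 + 1.069) = 251.5904

251.5904 nm


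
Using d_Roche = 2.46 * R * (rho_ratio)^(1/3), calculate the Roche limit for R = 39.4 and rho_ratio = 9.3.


d_Roche = 2.46 * 39.4 * 9.3^(1/3) = 203.8257

203.8257


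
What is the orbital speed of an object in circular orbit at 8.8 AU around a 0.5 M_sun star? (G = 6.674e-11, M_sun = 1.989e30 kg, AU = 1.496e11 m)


v = sqrt(GM/r) = sqrt(6.674e-11 * 9.945e+29 / 1.316e+12) = 7100.4907

7100.4907 m/s


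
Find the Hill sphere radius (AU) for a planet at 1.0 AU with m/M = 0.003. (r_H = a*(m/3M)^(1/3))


r_H = a * (m/3M)^(1/3) = 1.0 * (0.003/3)^(1/3) = 0.1

0.1 AU


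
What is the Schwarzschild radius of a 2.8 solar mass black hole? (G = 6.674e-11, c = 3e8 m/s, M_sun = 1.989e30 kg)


M = 2.8 * 1.989e30 kg = 5.5692e+30 kg. rs = 2GM/c^2 = 2 * 6.674e-11 * 5.5692e+30 / (3e8)^2 = 8259.7424

8259.7424 m


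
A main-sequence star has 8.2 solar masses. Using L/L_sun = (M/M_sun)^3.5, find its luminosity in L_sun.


L/L_sun = (M/M_sun)^3.5 = 8.2^3.5 = 1578.8777

1578.8777 L_sun


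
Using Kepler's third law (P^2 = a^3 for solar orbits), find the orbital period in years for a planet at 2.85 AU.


P = a^(3/2) = 2.85^1.5 = 4.8114

4.8114 years


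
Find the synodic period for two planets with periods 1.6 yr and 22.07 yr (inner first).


1/P_syn = |1/P1 - 1/P2| = |1/1.6 - 1/22.07| => P_syn = 1.7251

1.7251 years


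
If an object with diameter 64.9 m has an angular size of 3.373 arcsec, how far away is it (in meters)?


D = size / theta_rad, theta_rad = 3.373 * pi/(180*3600) = 1.635e-05, D = 3.969e+06

3.969e+06 m


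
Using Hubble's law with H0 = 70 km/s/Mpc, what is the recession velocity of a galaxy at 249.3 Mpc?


v = H0 * d = 70 * 249.3 = 17451.0

17451.0 km/s


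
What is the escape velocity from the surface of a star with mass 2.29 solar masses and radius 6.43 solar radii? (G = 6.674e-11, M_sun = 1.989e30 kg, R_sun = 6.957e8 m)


M = 2.29 * 1.989e30 kg = 4.55481e+30 kg; R = 6.43 * 6.957e8 m = 4.473351e+09 m. v_esc = sqrt(2GM/R) = sqrt(2 * 6.674e-11 * 4.55481e+30 / 4.473351e+09) = 368660.6153

368660.6153 m/s


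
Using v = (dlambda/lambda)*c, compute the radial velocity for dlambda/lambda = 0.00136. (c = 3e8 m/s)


v = (dlambda/lambda) * c = 0.00136 * 3e8 = 408000.0

408000.0 m/s


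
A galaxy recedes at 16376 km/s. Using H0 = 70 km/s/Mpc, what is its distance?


d = v / H0 = 16376 / 70 = 233.9429

233.9429 Mpc


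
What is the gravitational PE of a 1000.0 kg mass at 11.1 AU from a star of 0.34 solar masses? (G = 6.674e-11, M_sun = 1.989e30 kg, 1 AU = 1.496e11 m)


M = 0.34 * 1.989e30 kg = 6.7626e+29 kg; r = 11.1 AU * 1.496e11 m/AU = 1.66056e+12 m. U = -GM*m/r = -(6.674e-11 * 6.7626e+29 * 1000.0) / 1.66056e+12 = -2.718e+10

-2.718e+10 J


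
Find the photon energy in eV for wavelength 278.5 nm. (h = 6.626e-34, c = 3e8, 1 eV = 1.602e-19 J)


E = hc/lambda = 6.626e-34 * 3e8 / 2.785e-07 = 7.138e-19 J = 4.4554 eV

4.4554 eV


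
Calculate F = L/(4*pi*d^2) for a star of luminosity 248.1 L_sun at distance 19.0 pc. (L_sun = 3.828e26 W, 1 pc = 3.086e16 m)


F = L / (4*pi*d^2) = 9.497e+28 / (4*pi*(5.863e+17)^2) = 2.198e-08

2.198e-08 W/m^2


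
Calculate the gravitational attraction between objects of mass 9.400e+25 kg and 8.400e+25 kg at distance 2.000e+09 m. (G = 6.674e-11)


F = G*m1*m2/r^2 = 6.674e-11 * 9.400e+25 * 8.400e+25 / (2.000e+09)^2 = 6.674e-11 * 7.896e+51 / 4.000e+18 = 1.317e+23

1.317e+23 N
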